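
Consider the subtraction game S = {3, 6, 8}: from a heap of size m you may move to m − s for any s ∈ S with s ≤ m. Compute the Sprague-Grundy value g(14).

1

Build the Grundy sequence with g(k) = mex{g(k−s) : s ∈ {3, 6, 8}, s ≤ k}:
g(0) = mex{} = 0
g(1) = mex{} = 0
g(2) = mex{} = 0
g(3) = mex{0} = 1
g(4) = mex{0} = 1
g(5) = mex{0} = 1
g(6) = mex{0,1} = 2
g(7) = mex{0,1} = 2
g(8) = mex{0,1} = 2
g(9) = mex{0,1,2} = 3
g(10) = mex{0,1,2} = 3
g(11) = mex{1,2} = 0
g(12) = mex{1,2,3} = 0
g(13) = mex{1,2,3} = 0
g(14) = mex{0,2} = 1
So g(14) = 1.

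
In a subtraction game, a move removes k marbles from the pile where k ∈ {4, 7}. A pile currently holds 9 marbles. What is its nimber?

Compute g(0), g(1), … for moves {4, 7}:
g(0) = mex{} = 0
g(1) = mex{} = 0
g(2) = mex{} = 0
g(3) = mex{} = 0
g(4) = mex{0} = 1
g(5) = mex{0} = 1
g(6) = mex{0} = 1
g(7) = mex{0} = 1
g(8) = mex{0,1} = 2
g(9) = mex{0,1} = 2
So g(9) = 2.

2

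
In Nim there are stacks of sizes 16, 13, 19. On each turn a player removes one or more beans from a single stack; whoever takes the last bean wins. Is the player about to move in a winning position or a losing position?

Compute the nim-sum pairwise:
16 XOR 13 = 29
29 XOR 19 = 14
The nim-sum is 14 ≠ 0, so this is an N-position: the player to move can win.

Winning position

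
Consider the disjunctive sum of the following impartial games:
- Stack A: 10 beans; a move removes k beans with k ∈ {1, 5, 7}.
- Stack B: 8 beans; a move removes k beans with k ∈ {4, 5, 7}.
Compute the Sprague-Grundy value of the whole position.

2

Grundy values for stack A (subtraction set {1, 5, 7}):
g(0) = mex{} = 0
g(1) = mex{0} = 1
g(2) = mex{1} = 0
g(3) = mex{0} = 1
g(4) = mex{1} = 0
g(5) = mex{0} = 1
g(6) = mex{1} = 0
g(7) = mex{0} = 1
g(8) = mex{1} = 0
g(9) = mex{0} = 1
g(10) = mex{1} = 0
So g(10) = 0.
Build the Grundy sequence for stack B with g(k) = mex{g(k−s) : s ∈ {4, 5, 7}, s ≤ k}:
g(0) = mex{} = 0
g(1) = mex{} = 0
g(2) = mex{} = 0
g(3) = mex{} = 0
g(4) = mex{0} = 1
g(5) = mex{0} = 1
g(6) = mex{0} = 1
g(7) = mex{0} = 1
g(8) = mex{0,1} = 2
So g(8) = 2.
The value of a disjunctive sum is the nim-sum of the parts.
Combined value = 0 ⊕ 2 = 2.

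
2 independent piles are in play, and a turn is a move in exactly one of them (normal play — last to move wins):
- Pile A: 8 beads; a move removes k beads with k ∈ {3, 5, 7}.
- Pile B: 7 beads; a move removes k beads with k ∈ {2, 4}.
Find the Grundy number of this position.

2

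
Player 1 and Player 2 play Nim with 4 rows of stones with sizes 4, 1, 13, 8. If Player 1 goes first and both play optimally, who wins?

Nim-sum: 4 XOR 1 XOR 13 XOR 8 = 0.
The nim-sum is 0, so this is a P-position: the player to move is in a losing position under optimal play; Player 1 is about to move from it and so loses — Player 2 wins.

Player 2 wins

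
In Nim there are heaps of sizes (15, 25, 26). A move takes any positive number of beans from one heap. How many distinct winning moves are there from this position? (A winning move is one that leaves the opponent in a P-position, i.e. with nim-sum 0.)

3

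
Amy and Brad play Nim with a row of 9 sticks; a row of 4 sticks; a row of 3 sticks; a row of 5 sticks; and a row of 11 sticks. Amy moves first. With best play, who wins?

Brad wins

Nim-sum: 9 XOR 4 XOR 3 XOR 5 XOR 11 = 0.
The nim-sum is 0, so this is a P-position: the player to move is in a losing position under optimal play; Amy is about to move from it and so loses — Brad wins.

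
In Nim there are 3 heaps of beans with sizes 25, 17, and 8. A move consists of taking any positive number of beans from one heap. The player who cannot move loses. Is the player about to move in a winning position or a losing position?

Losing position

Nim-sum: 25 ^ 17 ^ 8 = 0.
The nim-sum is 0, so this is a P-position: the player to move is in a losing position under optimal play.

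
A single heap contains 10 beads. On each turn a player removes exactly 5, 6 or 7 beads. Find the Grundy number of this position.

2

Compute g(0), g(1), … for moves {5, 6, 7}:
g(0) = mex{} = 0
g(1) = mex{} = 0
g(2) = mex{} = 0
g(3) = mex{} = 0
g(4) = mex{} = 0
g(5) = mex{0} = 1
g(6) = mex{0} = 1
g(7) = mex{0} = 1
g(8) = mex{0} = 1
g(9) = mex{0} = 1
g(10) = mex{0,1} = 2
So g(10) = 2.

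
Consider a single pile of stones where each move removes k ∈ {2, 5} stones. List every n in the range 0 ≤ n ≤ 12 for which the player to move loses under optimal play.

Grundy values for subtraction set {2, 5}:
g(0) = mex{} = 0
g(1) = mex{} = 0
g(2) = mex{0} = 1
g(3) = mex{0} = 1
g(4) = mex{1} = 0
g(5) = mex{0,1} = 2
g(6) = mex{0} = 1
g(7) = mex{1,2} = 0
g(8) = mex{1} = 0
g(9) = mex{0} = 1
g(10) = mex{0,2} = 1
g(11) = mex{1} = 0
g(12) = mex{0,1} = 2
The P-positions (g = 0) in 0..12 are 0, 1, 4, 7, 8, 11.

0, 1, 4, 7, 8, 11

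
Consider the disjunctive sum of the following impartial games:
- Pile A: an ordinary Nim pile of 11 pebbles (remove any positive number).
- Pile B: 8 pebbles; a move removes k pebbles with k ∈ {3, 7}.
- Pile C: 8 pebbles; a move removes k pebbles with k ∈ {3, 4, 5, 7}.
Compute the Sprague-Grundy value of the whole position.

Pile A is a plain Nim pile of size 11, so its Grundy value is 11.
Grundy values for pile B (subtraction set {3, 7}):
k:     0  1  2  3  4  5  6  7  8
g(k):  0  0  0  1  1  1  0  2  2
So g(8) = 2.
Grundy values for pile C (subtraction set {3, 4, 5, 7}):
k:     0  1  2  3  4  5  6  7  8
g(k):  0  0  0  1  1  1  2  2  2
So g(8) = 2.
The value of a disjunctive sum is the nim-sum of the parts.
Combined value = 11 ⊕ 2 ⊕ 2 = 11.

11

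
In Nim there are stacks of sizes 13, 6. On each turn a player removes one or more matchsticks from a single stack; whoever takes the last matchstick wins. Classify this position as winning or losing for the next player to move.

In binary:
  1101  (13)
  0110  (6)
  ----
  1011  (11)
The nim-sum is 11 ≠ 0, so this is an N-position: the player to move can win.

Winning position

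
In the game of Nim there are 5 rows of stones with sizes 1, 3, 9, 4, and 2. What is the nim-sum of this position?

In binary:
  0001  (1)
  0011  (3)
  1001  (9)
  0100  (4)
  0010  (2)
  ----
  1101  (13)

13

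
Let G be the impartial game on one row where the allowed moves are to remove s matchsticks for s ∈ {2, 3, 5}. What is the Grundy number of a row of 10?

1

Compute g(0), g(1), … for moves {2, 3, 5}:
k:     0  1  2  3  4  5  6  7  8  9 10
g(k):  0  0  1  1  2  2  3  0  0  1  1
So g(10) = 1.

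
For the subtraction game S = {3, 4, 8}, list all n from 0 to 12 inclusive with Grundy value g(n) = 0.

Build the Grundy sequence with g(k) = mex{g(k−s) : s ∈ {3, 4, 8}, s ≤ k}:
k:     0  1  2  3  4  5  6  7  8  9 10 11 12
g(k):  0  0  0  1  1  1  2  0  2  3  1  3  0
The P-positions (g = 0) in 0..12 are 0, 1, 2, 7, 12.

0, 1, 2, 7, 12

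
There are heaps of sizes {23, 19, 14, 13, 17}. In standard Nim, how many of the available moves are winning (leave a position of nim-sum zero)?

3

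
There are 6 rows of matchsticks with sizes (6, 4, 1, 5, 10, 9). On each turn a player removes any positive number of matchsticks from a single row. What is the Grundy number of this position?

5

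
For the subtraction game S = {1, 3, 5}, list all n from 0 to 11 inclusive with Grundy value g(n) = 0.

Build the Grundy sequence with g(k) = mex{g(k−s) : s ∈ {1, 3, 5}, s ≤ k}:
g(0) = mex{} = 0
g(1) = mex{0} = 1
g(2) = mex{1} = 0
g(3) = mex{0} = 1
g(4) = mex{1} = 0
g(5) = mex{0} = 1
g(6) = mex{1} = 0
g(7) = mex{0} = 1
g(8) = mex{1} = 0
g(9) = mex{0} = 1
g(10) = mex{1} = 0
g(11) = mex{0} = 1
The P-positions (g = 0) in 0..11 are 0, 2, 4, 6, 8, 10.

0, 2, 4, 6, 8, 10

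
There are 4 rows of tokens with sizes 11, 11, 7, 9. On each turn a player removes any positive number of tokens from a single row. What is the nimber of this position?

14

Nim-sum: 11 ⊕ 11 ⊕ 7 ⊕ 9 = 14.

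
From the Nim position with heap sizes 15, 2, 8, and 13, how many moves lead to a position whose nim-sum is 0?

3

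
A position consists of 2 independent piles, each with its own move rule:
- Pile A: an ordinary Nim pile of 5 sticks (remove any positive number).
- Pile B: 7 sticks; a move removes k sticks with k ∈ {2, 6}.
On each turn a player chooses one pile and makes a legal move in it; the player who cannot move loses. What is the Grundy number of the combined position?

4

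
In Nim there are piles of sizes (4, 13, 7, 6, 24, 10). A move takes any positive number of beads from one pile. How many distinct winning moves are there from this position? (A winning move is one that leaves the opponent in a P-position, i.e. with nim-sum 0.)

1

Write each in binary and XOR column by column:
  00100  (4)
  01101  (13)
  00111  (7)
  00110  (6)
  11000  (24)
  01010  (10)
  -----
  11010  (26)
The overall nim-sum is X = 26. A pile of size p has a winning move iff p XOR X < p (reduce it to p XOR X).
  4: 4 XOR 26 = 30 ≥ 4 — no move.
  13: 13 XOR 26 = 23 ≥ 13 — no move.
  7: 7 XOR 26 = 29 ≥ 7 — no move.
  6: 6 XOR 26 = 28 ≥ 6 — no move.
  24: 24 XOR 26 = 2 < 24 — winning move (to 2).
  10: 10 XOR 26 = 16 ≥ 10 — no move.
That gives 1 winning move.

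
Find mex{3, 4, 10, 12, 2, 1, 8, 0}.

The values 0, 1, 2, 3, 4 are all present; 5 is the first non-negative integer missing from the set.

5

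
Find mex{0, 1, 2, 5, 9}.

The values 0, 1, 2 are all present; 3 is the first non-negative integer missing from the set.

3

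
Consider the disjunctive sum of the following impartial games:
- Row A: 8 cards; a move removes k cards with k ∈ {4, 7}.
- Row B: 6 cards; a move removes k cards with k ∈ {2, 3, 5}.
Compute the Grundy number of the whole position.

1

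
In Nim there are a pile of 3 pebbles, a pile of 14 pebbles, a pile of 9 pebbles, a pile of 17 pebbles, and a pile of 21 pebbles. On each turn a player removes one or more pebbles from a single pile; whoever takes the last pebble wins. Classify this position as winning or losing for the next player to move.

Losing position

Compute the nim-sum pairwise:
3 ⊕ 14 = 13
13 ⊕ 9 = 4
4 ⊕ 17 = 21
21 ⊕ 21 = 0
The nim-sum is 0, so this is a P-position: the player to move is in a losing position under optimal play.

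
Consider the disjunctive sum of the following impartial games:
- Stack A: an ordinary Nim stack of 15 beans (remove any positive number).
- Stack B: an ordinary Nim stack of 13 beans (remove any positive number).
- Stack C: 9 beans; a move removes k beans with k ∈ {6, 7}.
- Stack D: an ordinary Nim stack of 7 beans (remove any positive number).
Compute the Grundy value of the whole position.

Stack A is a plain Nim stack of size 15, so its Grundy value is 15.
Stack B is a plain Nim stack of size 13, so its Grundy value is 13.
Build the Grundy sequence for stack C with g(k) = mex{g(k−s) : s ∈ {6, 7}, s ≤ k}:
k:     0  1  2  3  4  5  6  7  8  9
g(k):  0  0  0  0  0  0  1  1  1  1
So g(9) = 1.
Stack D is a plain Nim stack of size 7, so its Grundy value is 7.
By the Sprague-Grundy theorem, the Grundy value of a sum of independent games is the XOR of the component values.
Combined value = 15 ⊕ 13 ⊕ 1 ⊕ 7 = 4.

4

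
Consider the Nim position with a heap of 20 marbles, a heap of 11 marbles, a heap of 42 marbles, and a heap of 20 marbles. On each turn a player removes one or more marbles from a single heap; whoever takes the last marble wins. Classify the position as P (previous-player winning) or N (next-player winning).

N-position

Write each in binary and XOR column by column:
  010100  (20)
  001011  (11)
  101010  (42)
  010100  (20)
  ------
  100001  (33)
The nim-sum is 33 ≠ 0, so this is an N-position: the player to move can win.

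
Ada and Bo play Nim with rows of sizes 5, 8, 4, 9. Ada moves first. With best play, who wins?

Bo wins

Nim-sum: 5 ⊕ 8 ⊕ 4 ⊕ 9 = 0.
The nim-sum is 0, so this is a P-position: the player to move is in a losing position under optimal play; Ada is about to move from it and so loses — Bo wins.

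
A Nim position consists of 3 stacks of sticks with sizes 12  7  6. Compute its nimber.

Nim-sum: 12 ⊕ 7 ⊕ 6 = 13.

13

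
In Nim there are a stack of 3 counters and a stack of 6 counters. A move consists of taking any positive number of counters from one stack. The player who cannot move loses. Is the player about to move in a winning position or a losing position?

Winning position

Compute the nim-sum pairwise:
3 ^ 6 = 5
The nim-sum is 5 ≠ 0, so this is an N-position: the player to move can win.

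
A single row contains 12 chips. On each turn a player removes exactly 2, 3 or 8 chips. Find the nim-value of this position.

1

Build the Grundy sequence with g(k) = mex{g(k−s) : s ∈ {2, 3, 8}, s ≤ k}:
k:     0  1  2  3  4  5  6  7  8  9 10 11 12
g(k):  0  0  1  1  2  0  0  1  1  2  0  0  1
So g(12) = 1.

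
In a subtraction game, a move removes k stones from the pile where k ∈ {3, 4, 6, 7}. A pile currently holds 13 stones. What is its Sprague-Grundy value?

Grundy values for subtraction set {3, 4, 6, 7}:
k:     0  1  2  3  4  5  6  7  8  9 10 11 12 13
g(k):  0  0  0  1  1  1  2  2  2  3  0  0  0  1
So g(13) = 1.

1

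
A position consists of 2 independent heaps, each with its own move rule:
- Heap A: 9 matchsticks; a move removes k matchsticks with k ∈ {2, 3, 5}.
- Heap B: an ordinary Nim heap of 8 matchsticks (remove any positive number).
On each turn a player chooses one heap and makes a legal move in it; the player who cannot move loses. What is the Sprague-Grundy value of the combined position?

Grundy values for heap A (subtraction set {2, 3, 5}):
g(0) = mex{} = 0
g(1) = mex{} = 0
g(2) = mex{0} = 1
g(3) = mex{0} = 1
g(4) = mex{0,1} = 2
g(5) = mex{0,1} = 2
g(6) = mex{0,1,2} = 3
g(7) = mex{1,2} = 0
g(8) = mex{1,2,3} = 0
g(9) = mex{0,2,3} = 1
So g(9) = 1.
Heap B is a plain Nim heap of size 8, so its Grundy value is 8.
The value of a disjunctive sum is the nim-sum of the parts.
Combined value = 1 XOR 8 = 9.

9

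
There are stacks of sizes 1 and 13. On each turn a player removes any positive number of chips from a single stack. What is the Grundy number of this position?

12

Compute the nim-sum pairwise:
1 ^ 13 = 12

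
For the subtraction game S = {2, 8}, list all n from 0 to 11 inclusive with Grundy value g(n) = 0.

0, 1, 4, 5, 10, 11

Compute g(0), g(1), … for moves {2, 8}:
g(0) = mex{} = 0
g(1) = mex{} = 0
g(2) = mex{0} = 1
g(3) = mex{0} = 1
g(4) = mex{1} = 0
g(5) = mex{1} = 0
g(6) = mex{0} = 1
g(7) = mex{0} = 1
g(8) = mex{0,1} = 2
g(9) = mex{0,1} = 2
g(10) = mex{1,2} = 0
g(11) = mex{1,2} = 0
The P-positions (g = 0) in 0..11 are 0, 1, 4, 5, 10, 11.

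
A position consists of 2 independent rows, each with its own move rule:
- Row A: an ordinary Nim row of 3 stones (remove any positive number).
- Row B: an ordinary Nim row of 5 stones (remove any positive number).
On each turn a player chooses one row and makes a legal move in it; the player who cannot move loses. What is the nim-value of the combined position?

Row A is a plain Nim row of size 3, so its Grundy value is 3.
Row B is a plain Nim row of size 5, so its Grundy value is 5.
By the Sprague-Grundy theorem, the Grundy value of a sum of independent games is the XOR of the component values.
Combined value = 3 ⊕ 5 = 6.

6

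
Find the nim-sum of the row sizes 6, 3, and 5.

In binary:
  110  (6)
  011  (3)
  101  (5)
  ---
  000  (0)

0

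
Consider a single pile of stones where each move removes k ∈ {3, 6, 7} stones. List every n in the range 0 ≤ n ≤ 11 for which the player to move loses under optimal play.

0, 1, 2, 10, 11

Build the Grundy sequence with g(k) = mex{g(k−s) : s ∈ {3, 6, 7}, s ≤ k}:
g(0) = mex{} = 0
g(1) = mex{} = 0
g(2) = mex{} = 0
g(3) = mex{0} = 1
g(4) = mex{0} = 1
g(5) = mex{0} = 1
g(6) = mex{0,1} = 2
g(7) = mex{0,1} = 2
g(8) = mex{0,1} = 2
g(9) = mex{0,1,2} = 3
g(10) = mex{1,2} = 0
g(11) = mex{1,2} = 0
The P-positions (g = 0) in 0..11 are 0, 1, 2, 10, 11.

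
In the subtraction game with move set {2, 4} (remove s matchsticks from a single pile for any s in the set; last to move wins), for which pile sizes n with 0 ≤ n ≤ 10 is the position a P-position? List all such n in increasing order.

Compute g(0), g(1), … for moves {2, 4}:
k:     0  1  2  3  4  5  6  7  8  9 10
g(k):  0  0  1  1  2  2  0  0  1  1  2
The P-positions (g = 0) in 0..10 are 0, 1, 6, 7.

0, 1, 6, 7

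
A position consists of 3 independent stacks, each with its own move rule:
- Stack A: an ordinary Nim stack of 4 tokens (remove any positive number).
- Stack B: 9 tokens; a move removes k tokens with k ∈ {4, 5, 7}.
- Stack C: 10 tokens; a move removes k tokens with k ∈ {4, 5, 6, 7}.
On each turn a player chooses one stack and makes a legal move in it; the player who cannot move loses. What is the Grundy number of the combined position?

Stack A is a plain Nim stack of size 4, so its Grundy value is 4.
Build the Grundy sequence for stack B with g(k) = mex{g(k−s) : s ∈ {4, 5, 7}, s ≤ k}:
k:     0  1  2  3  4  5  6  7  8  9
g(k):  0  0  0  0  1  1  1  1  2  2
So g(9) = 2.
Build the Grundy sequence for stack C with g(k) = mex{g(k−s) : s ∈ {4, 5, 6, 7}, s ≤ k}:
g(0) = mex{} = 0
g(1) = mex{} = 0
g(2) = mex{} = 0
g(3) = mex{} = 0
g(4) = mex{0} = 1
g(5) = mex{0} = 1
g(6) = mex{0} = 1
g(7) = mex{0} = 1
g(8) = mex{0,1} = 2
g(9) = mex{0,1} = 2
g(10) = mex{0,1} = 2
So g(10) = 2.
The value of a disjunctive sum is the nim-sum of the parts.
Combined value = 4 ⊕ 2 ⊕ 2 = 4.

4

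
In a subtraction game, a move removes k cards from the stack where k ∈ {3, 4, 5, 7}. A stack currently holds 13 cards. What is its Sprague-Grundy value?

1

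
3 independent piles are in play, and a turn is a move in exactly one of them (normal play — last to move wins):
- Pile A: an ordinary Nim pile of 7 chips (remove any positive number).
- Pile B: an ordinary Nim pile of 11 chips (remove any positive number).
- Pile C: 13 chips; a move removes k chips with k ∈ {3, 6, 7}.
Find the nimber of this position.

13

Pile A is a plain Nim pile of size 7, so its Grundy value is 7.
Pile B is a plain Nim pile of size 11, so its Grundy value is 11.
Grundy values for pile C (subtraction set {3, 6, 7}):
k:     0  1  2  3  4  5  6  7  8  9 10 11 12 13
g(k):  0  0  0  1  1  1  2  2  2  3  0  0  0  1
So g(13) = 1.
The value of a disjunctive sum is the nim-sum of the parts.
Combined value = 7 XOR 11 XOR 1 = 13.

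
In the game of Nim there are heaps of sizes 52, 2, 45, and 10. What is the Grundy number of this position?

17

Nim-sum: 52 ⊕ 2 ⊕ 45 ⊕ 10 = 17.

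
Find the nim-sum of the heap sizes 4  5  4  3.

Compute the nim-sum pairwise:
4 ⊕ 5 = 1
1 ⊕ 4 = 5
5 ⊕ 3 = 6

6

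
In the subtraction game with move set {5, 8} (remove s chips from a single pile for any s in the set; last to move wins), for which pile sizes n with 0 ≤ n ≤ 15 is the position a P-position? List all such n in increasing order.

0, 1, 2, 3, 4, 13, 14, 15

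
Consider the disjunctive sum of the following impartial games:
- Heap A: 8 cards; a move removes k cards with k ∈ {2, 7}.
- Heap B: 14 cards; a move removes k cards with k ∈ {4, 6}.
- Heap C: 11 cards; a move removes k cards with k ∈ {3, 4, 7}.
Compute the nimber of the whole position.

3

Build the Grundy sequence for heap A with g(k) = mex{g(k−s) : s ∈ {2, 7}, s ≤ k}:
k:     0  1  2  3  4  5  6  7  8
g(k):  0  0  1  1  0  0  1  1  2
So g(8) = 2.
Build the Grundy sequence for heap B with g(k) = mex{g(k−s) : s ∈ {4, 6}, s ≤ k}:
k:     0  1  2  3  4  5  6  7  8  9 10 11 12 13 14
g(k):  0  0  0  0  1  1  1  1  2  2  0  0  0  0  1
So g(14) = 1.
Build the Grundy sequence for heap C with g(k) = mex{g(k−s) : s ∈ {3, 4, 7}, s ≤ k}:
k:     0  1  2  3  4  5  6  7  8  9 10 11
g(k):  0  0  0  1  1  1  2  2  2  3  0  0
So g(11) = 0.
The value of a disjunctive sum is the nim-sum of the parts.
Combined value = 2 ⊕ 1 ⊕ 0 = 3.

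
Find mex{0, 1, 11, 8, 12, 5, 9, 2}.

3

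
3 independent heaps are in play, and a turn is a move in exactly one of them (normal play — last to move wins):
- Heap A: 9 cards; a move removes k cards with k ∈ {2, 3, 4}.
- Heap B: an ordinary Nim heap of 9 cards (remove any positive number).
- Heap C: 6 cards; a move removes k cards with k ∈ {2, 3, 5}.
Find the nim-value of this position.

Grundy values for heap A (subtraction set {2, 3, 4}):
k:     0  1  2  3  4  5  6  7  8  9
g(k):  0  0  1  1  2  2  0  0  1  1
So g(9) = 1.
Heap B is a plain Nim heap of size 9, so its Grundy value is 9.
Grundy values for heap C (subtraction set {2, 3, 5}):
g(0) = mex{} = 0
g(1) = mex{} = 0
g(2) = mex{0} = 1
g(3) = mex{0} = 1
g(4) = mex{0,1} = 2
g(5) = mex{0,1} = 2
g(6) = mex{0,1,2} = 3
So g(6) = 3.
By the Sprague-Grundy theorem, the Grundy value of a sum of independent games is the XOR of the component values.
Combined value = 1 ⊕ 9 ⊕ 3 = 11.

11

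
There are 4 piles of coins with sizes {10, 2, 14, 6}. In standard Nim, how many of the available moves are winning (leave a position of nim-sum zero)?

0

Nim-sum: 10 ^ 2 ^ 14 ^ 6 = 0.
The nim-sum is already 0, so every move leaves a nonzero nim-sum — there are no winning moves.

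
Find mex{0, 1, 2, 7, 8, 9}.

The values 0, 1, 2 are all present; 3 is the first non-negative integer missing from the set.

3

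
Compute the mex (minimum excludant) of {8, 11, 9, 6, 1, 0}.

2

The values 0, 1 are all present; 2 is the first non-negative integer missing from the set.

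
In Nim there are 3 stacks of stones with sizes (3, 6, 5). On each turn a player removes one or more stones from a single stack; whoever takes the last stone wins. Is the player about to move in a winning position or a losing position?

Losing position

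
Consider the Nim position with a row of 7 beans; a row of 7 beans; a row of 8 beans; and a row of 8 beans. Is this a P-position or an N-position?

Compute the nim-sum pairwise:
7 ^ 7 = 0
0 ^ 8 = 8
8 ^ 8 = 0
The nim-sum is 0, so this is a P-position: the player to move is in a losing position under optimal play.

P-position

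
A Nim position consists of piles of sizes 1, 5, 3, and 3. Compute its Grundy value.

4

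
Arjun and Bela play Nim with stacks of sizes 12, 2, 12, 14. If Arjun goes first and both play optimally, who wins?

Compute the nim-sum pairwise:
12 XOR 2 = 14
14 XOR 12 = 2
2 XOR 14 = 12
The nim-sum is 12 ≠ 0, so this is an N-position: the player to move can win; Arjun has a winning move.

Arjun wins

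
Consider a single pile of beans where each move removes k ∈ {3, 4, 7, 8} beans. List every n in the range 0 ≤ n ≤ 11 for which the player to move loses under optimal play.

0, 1, 2, 11

Compute g(0), g(1), … for moves {3, 4, 7, 8}:
g(0) = mex{} = 0
g(1) = mex{} = 0
g(2) = mex{} = 0
g(3) = mex{0} = 1
g(4) = mex{0} = 1
g(5) = mex{0} = 1
g(6) = mex{0,1} = 2
g(7) = mex{0,1} = 2
g(8) = mex{0,1} = 2
g(9) = mex{0,1,2} = 3
g(10) = mex{0,1,2} = 3
g(11) = mex{1,2} = 0
The P-positions (g = 0) in 0..11 are 0, 1, 2, 11.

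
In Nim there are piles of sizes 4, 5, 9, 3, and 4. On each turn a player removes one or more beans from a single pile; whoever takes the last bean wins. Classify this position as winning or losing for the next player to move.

Winning position

Nim-sum: 4 ^ 5 ^ 9 ^ 3 ^ 4 = 15.
The nim-sum is 15 ≠ 0, so this is an N-position: the player to move can win.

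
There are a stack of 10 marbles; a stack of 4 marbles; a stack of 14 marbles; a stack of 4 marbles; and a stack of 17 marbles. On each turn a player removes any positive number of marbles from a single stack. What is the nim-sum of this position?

21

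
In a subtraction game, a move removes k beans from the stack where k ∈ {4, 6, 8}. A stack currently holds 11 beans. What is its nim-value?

2

Grundy values for subtraction set {4, 6, 8}:
k:     0  1  2  3  4  5  6  7  8  9 10 11
g(k):  0  0  0  0  1  1  1  1  2  2  2  2
So g(11) = 2.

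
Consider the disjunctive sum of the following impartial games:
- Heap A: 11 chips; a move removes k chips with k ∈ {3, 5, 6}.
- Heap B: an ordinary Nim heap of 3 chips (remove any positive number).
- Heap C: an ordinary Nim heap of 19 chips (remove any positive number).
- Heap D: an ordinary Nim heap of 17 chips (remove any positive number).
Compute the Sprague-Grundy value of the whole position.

1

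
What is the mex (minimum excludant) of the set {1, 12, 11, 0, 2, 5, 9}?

3

The values 0, 1, 2 are all present; 3 is the first non-negative integer missing from the set.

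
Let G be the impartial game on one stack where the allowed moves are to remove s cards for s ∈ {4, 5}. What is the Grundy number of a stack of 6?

Compute g(0), g(1), … for moves {4, 5}:
g(0) = mex{} = 0
g(1) = mex{} = 0
g(2) = mex{} = 0
g(3) = mex{} = 0
g(4) = mex{0} = 1
g(5) = mex{0} = 1
g(6) = mex{0} = 1
So g(6) = 1.

1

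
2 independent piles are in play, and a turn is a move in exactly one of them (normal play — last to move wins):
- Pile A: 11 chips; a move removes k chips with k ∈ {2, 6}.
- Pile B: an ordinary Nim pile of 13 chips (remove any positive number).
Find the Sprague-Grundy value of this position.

For pile A, compute g(0), g(1), … with moves {2, 6}:
k:     0  1  2  3  4  5  6  7  8  9 10 11
g(k):  0  0  1  1  0  0  1  1  0  0  1  1
So g(11) = 1.
Pile B is a plain Nim pile of size 13, so its Grundy value is 13.
By the Sprague-Grundy theorem, the Grundy value of a sum of independent games is the XOR of the component values.
Combined value = 1 ⊕ 13 = 12.

12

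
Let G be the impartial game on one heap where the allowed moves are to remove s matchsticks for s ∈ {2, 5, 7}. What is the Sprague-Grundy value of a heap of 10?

Compute g(0), g(1), … for moves {2, 5, 7}:
k:     0  1  2  3  4  5  6  7  8  9 10
g(k):  0  0  1  1  0  2  1  3  2  2  0
So g(10) = 0.

0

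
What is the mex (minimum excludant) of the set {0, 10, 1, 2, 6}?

3

The values 0, 1, 2 are all present; 3 is the first non-negative integer missing from the set.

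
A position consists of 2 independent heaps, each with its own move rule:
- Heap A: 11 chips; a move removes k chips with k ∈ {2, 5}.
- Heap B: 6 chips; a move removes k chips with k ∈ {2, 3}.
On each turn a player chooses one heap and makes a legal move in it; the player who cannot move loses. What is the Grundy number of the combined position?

0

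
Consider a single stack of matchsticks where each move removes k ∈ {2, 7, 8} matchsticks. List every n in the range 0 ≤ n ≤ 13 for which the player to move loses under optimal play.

0, 1, 4, 5, 10

Grundy values for subtraction set {2, 7, 8}:
k:     0  1  2  3  4  5  6  7  8  9 10 11 12 13
g(k):  0  0  1  1  0  0  1  1  2  2  0  3  1  2
The P-positions (g = 0) in 0..13 are 0, 1, 4, 5, 10.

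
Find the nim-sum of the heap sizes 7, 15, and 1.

9

Nim-sum: 7 XOR 15 XOR 1 = 9.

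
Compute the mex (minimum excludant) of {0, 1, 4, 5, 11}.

2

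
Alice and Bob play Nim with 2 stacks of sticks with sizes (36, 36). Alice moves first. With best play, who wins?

Bob wins

Write each in binary and XOR column by column:
  100100  (36)
  100100  (36)
  ------
  000000  (0)
The nim-sum is 0, so this is a P-position: the player to move is in a losing position under optimal play; Alice is about to move from it and so loses — Bob wins.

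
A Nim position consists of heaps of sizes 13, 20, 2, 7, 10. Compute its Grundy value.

22

Compute the nim-sum pairwise:
13 XOR 20 = 25
25 XOR 2 = 27
27 XOR 7 = 28
28 XOR 10 = 22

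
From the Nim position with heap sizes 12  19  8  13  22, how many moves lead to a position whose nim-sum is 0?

3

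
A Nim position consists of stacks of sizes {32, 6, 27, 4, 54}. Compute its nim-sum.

Nim-sum: 32 ⊕ 6 ⊕ 27 ⊕ 4 ⊕ 54 = 15.

15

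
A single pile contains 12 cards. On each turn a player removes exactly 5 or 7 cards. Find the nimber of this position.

0

Build the Grundy sequence with g(k) = mex{g(k−s) : s ∈ {5, 7}, s ≤ k}:
k:     0  1  2  3  4  5  6  7  8  9 10 11 12
g(k):  0  0  0  0  0  1  1  1  1  1  2  2  0
So g(12) = 0.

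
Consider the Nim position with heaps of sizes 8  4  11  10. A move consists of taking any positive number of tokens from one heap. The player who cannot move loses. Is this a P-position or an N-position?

N-position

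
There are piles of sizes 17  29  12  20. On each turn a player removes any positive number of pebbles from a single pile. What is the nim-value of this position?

20

Nim-sum: 17 XOR 29 XOR 12 XOR 20 = 20.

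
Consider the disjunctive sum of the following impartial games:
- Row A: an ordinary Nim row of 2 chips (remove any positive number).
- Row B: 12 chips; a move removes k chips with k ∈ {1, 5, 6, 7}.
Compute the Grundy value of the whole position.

2

Row A is a plain Nim row of size 2, so its Grundy value is 2.
Build the Grundy sequence for row B with g(k) = mex{g(k−s) : s ∈ {1, 5, 6, 7}, s ≤ k}:
k:     0  1  2  3  4  5  6  7  8  9 10 11 12
g(k):  0  1  0  1  0  1  2  3  2  3  2  3  0
So g(12) = 0.
By the Sprague-Grundy theorem, the Grundy value of a sum of independent games is the XOR of the component values.
Combined value = 2 ⊕ 0 = 2.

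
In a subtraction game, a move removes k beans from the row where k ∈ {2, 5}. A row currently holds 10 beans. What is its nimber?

1

Grundy values for subtraction set {2, 5}:
g(0) = mex{} = 0
g(1) = mex{} = 0
g(2) = mex{0} = 1
g(3) = mex{0} = 1
g(4) = mex{1} = 0
g(5) = mex{0,1} = 2
g(6) = mex{0} = 1
g(7) = mex{1,2} = 0
g(8) = mex{1} = 0
g(9) = mex{0} = 1
g(10) = mex{0,2} = 1
So g(10) = 1.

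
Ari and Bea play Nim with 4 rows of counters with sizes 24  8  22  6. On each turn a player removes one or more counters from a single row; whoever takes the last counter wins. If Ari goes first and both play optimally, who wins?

Bea wins

Compute the nim-sum pairwise:
24 ^ 8 = 16
16 ^ 22 = 6
6 ^ 6 = 0
The nim-sum is 0, so this is a P-position: the player to move is in a losing position under optimal play; Ari is about to move from it and so loses — Bea wins.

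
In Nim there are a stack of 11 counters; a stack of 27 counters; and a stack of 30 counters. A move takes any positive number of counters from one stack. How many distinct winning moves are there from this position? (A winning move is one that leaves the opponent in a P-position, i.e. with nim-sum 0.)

Nim-sum: 11 XOR 27 XOR 30 = 14.
The overall nim-sum is X = 14. A stack of size p has a winning move iff p XOR X < p (reduce it to p XOR X).
  11: 11 XOR 14 = 5 < 11 — winning move (to 5).
  27: 27 XOR 14 = 21 < 27 — winning move (to 21).
  30: 30 XOR 14 = 16 < 30 — winning move (to 16).
That gives 3 winning moves.

3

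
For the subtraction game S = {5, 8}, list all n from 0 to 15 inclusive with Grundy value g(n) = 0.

0, 1, 2, 3, 4, 13, 14, 15

Compute g(0), g(1), … for moves {5, 8}:
k:     0  1  2  3  4  5  6  7  8  9 10 11 12 13 14 15
g(k):  0  0  0  0  0  1  1  1  1  1  2  2  2  0  0  0
The P-positions (g = 0) in 0..15 are 0, 1, 2, 3, 4, 13, 14, 15.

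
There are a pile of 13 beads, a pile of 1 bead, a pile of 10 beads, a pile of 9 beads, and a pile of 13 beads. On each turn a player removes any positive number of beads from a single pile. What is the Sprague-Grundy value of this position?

Compute the nim-sum pairwise:
13 ⊕ 1 = 12
12 ⊕ 10 = 6
6 ⊕ 9 = 15
15 ⊕ 13 = 2

2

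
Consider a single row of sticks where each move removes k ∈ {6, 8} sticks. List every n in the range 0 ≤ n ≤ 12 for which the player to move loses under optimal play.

0, 1, 2, 3, 4, 5

Grundy values for subtraction set {6, 8}:
k:     0  1  2  3  4  5  6  7  8  9 10 11 12
g(k):  0  0  0  0  0  0  1  1  1  1  1  1  2
The P-positions (g = 0) in 0..12 are 0, 1, 2, 3, 4, 5.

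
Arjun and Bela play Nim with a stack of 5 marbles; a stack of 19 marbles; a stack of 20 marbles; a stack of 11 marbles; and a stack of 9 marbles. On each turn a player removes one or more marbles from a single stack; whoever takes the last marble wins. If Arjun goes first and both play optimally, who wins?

Nim-sum: 5 ^ 19 ^ 20 ^ 11 ^ 9 = 0.
The nim-sum is 0, so this is a P-position: the player to move is in a losing position under optimal play; Arjun is about to move from it and so loses — Bela wins.

Bela wins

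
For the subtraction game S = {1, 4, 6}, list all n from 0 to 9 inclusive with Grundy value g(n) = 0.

0, 2, 5, 7

Compute g(0), g(1), … for moves {1, 4, 6}:
g(0) = mex{} = 0
g(1) = mex{0} = 1
g(2) = mex{1} = 0
g(3) = mex{0} = 1
g(4) = mex{0,1} = 2
g(5) = mex{1,2} = 0
g(6) = mex{0} = 1
g(7) = mex{1} = 0
g(8) = mex{0,2} = 1
g(9) = mex{0,1} = 2
The P-positions (g = 0) in 0..9 are 0, 2, 5, 7.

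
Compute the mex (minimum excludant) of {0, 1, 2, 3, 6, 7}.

4

The values 0, 1, 2, 3 are all present; 4 is the first non-negative integer missing from the set.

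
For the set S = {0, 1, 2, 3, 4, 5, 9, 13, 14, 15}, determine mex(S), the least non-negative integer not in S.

The values 0, 1, 2, 3, 4, 5 are all present; 6 is the first non-negative integer missing from the set.

6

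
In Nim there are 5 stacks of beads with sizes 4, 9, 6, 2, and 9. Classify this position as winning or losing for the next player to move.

Bitwise XOR of the heap sizes:
  0100  (4)
  1001  (9)
  0110  (6)
  0010  (2)
  1001  (9)
  ----
  0000  (0)
The nim-sum is 0, so this is a P-position: the player to move is in a losing position under optimal play.

Losing position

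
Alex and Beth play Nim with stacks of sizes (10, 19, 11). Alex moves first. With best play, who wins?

Write each in binary and XOR column by column:
  01010  (10)
  10011  (19)
  01011  (11)
  -----
  10010  (18)
The nim-sum is 18 ≠ 0, so this is an N-position: the player to move can win; Alex has a winning move.

Alex wins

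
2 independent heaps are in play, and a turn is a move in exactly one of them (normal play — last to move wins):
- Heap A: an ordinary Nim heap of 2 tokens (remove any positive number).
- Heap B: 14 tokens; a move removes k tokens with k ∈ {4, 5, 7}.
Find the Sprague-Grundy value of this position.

2

Heap A is a plain Nim heap of size 2, so its Grundy value is 2.
Build the Grundy sequence for heap B with g(k) = mex{g(k−s) : s ∈ {4, 5, 7}, s ≤ k}:
g(0) = mex{} = 0
g(1) = mex{} = 0
g(2) = mex{} = 0
g(3) = mex{} = 0
g(4) = mex{0} = 1
g(5) = mex{0} = 1
g(6) = mex{0} = 1
g(7) = mex{0} = 1
g(8) = mex{0,1} = 2
g(9) = mex{0,1} = 2
g(10) = mex{0,1} = 2
g(11) = mex{1} = 0
g(12) = mex{1,2} = 0
g(13) = mex{1,2} = 0
g(14) = mex{1,2} = 0
So g(14) = 0.
The value of a disjunctive sum is the nim-sum of the parts.
Combined value = 2 XOR 0 = 2.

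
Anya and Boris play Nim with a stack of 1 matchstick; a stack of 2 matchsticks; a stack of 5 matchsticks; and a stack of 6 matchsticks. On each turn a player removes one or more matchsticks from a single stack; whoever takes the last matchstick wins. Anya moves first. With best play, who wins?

Boris wins

Write each in binary and XOR column by column:
  001  (1)
  010  (2)
  101  (5)
  110  (6)
  ---
  000  (0)
The nim-sum is 0, so this is a P-position: the player to move is in a losing position under optimal play; Anya is about to move from it and so loses — Boris wins.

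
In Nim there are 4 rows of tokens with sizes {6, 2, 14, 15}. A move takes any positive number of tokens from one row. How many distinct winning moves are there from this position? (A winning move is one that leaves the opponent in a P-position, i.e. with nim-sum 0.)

Nim-sum: 6 ⊕ 2 ⊕ 14 ⊕ 15 = 5.
The overall nim-sum is X = 5. A row of size p has a winning move iff p XOR X < p (reduce it to p XOR X).
  6: 6 XOR 5 = 3 < 6 — winning move (to 3).
  2: 2 XOR 5 = 7 ≥ 2 — no move.
  14: 14 XOR 5 = 11 < 14 — winning move (to 11).
  15: 15 XOR 5 = 10 < 15 — winning move (to 10).
That gives 3 winning moves.

3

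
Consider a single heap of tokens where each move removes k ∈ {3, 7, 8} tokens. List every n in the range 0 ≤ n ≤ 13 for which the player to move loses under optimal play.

Build the Grundy sequence with g(k) = mex{g(k−s) : s ∈ {3, 7, 8}, s ≤ k}:
k:     0  1  2  3  4  5  6  7  8  9 10 11 12 13
g(k):  0  0  0  1  1  1  0  2  2  1  3  0  0  2
The P-positions (g = 0) in 0..13 are 0, 1, 2, 6, 11, 12.

0, 1, 2, 6, 11, 12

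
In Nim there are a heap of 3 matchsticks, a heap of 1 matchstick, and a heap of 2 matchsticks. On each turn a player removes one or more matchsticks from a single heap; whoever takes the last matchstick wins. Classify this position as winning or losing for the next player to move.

Losing position

Nim-sum: 3 ⊕ 1 ⊕ 2 = 0.
The nim-sum is 0, so this is a P-position: the player to move is in a losing position under optimal play.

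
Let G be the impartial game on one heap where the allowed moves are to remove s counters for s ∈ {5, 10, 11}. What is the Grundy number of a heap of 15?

Grundy values for subtraction set {5, 10, 11}:
k:     0  1  2  3  4  5  6  7  8  9 10 11 12 13 14 15
g(k):  0  0  0  0  0  1  1  1  1  1  2  2  2  2  2  3
So g(15) = 3.

3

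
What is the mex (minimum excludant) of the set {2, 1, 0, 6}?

The values 0, 1, 2 are all present; 3 is the first non-negative integer missing from the set.

3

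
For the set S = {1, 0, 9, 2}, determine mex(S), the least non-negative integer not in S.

The values 0, 1, 2 are all present; 3 is the first non-negative integer missing from the set.

3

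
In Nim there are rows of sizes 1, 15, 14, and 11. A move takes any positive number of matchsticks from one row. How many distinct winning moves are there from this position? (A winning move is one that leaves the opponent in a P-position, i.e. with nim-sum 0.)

3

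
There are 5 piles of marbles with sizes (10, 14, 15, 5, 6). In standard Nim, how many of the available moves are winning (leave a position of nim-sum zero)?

3

Write each in binary and XOR column by column:
  1010  (10)
  1110  (14)
  1111  (15)
  0101  (5)
  0110  (6)
  ----
  1000  (8)
The overall nim-sum is X = 8. A pile of size p has a winning move iff p XOR X < p (reduce it to p XOR X).
  10: 10 XOR 8 = 2 < 10 — winning move (to 2).
  14: 14 XOR 8 = 6 < 14 — winning move (to 6).
  15: 15 XOR 8 = 7 < 15 — winning move (to 7).
  5: 5 XOR 8 = 13 ≥ 5 — no move.
  6: 6 XOR 8 = 14 ≥ 6 — no move.
That gives 3 winning moves.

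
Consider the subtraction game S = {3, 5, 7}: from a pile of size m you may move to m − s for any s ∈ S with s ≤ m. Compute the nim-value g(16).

Grundy values for subtraction set {3, 5, 7}:
k:     0  1  2  3  4  5  6  7  8  9 10 11 12 13 14 15 16
g(k):  0  0  0  1  1  1  2  2  2  3  0  0  0  1  1  1  2
So g(16) = 2.

2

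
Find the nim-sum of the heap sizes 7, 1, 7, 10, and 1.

Write each in binary and XOR column by column:
  0111  (7)
  0001  (1)
  0111  (7)
  1010  (10)
  0001  (1)
  ----
  1010  (10)

10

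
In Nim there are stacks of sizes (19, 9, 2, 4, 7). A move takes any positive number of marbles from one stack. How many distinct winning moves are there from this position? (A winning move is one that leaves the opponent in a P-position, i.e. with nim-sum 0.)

1

Nim-sum: 19 ⊕ 9 ⊕ 2 ⊕ 4 ⊕ 7 = 27.
The overall nim-sum is X = 27. A stack of size p has a winning move iff p XOR X < p (reduce it to p XOR X).
  19: 19 XOR 27 = 8 < 19 — winning move (to 8).
  9: 9 XOR 27 = 18 ≥ 9 — no move.
  2: 2 XOR 27 = 25 ≥ 2 — no move.
  4: 4 XOR 27 = 31 ≥ 4 — no move.
  7: 7 XOR 27 = 28 ≥ 7 — no move.
That gives 1 winning move.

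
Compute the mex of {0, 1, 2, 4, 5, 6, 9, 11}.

3

The values 0, 1, 2 are all present; 3 is the first non-negative integer missing from the set.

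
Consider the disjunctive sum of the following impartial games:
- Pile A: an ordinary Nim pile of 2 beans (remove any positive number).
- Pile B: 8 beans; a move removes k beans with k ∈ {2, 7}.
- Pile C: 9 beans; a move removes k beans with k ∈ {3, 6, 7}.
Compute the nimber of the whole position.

3

Pile A is a plain Nim pile of size 2, so its Grundy value is 2.
Build the Grundy sequence for pile B with g(k) = mex{g(k−s) : s ∈ {2, 7}, s ≤ k}:
g(0) = mex{} = 0
g(1) = mex{} = 0
g(2) = mex{0} = 1
g(3) = mex{0} = 1
g(4) = mex{1} = 0
g(5) = mex{1} = 0
g(6) = mex{0} = 1
g(7) = mex{0} = 1
g(8) = mex{0,1} = 2
So g(8) = 2.
For pile C, compute g(0), g(1), … with moves {3, 6, 7}:
g(0) = mex{} = 0
g(1) = mex{} = 0
g(2) = mex{} = 0
g(3) = mex{0} = 1
g(4) = mex{0} = 1
g(5) = mex{0} = 1
g(6) = mex{0,1} = 2
g(7) = mex{0,1} = 2
g(8) = mex{0,1} = 2
g(9) = mex{0,1,2} = 3
So g(9) = 3.
The value of a disjunctive sum is the nim-sum of the parts.
Combined value = 2 ⊕ 2 ⊕ 3 = 3.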